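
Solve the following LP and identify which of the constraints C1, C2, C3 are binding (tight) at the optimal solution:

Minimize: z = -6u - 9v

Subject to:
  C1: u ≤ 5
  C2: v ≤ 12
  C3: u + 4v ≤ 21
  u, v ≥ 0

At u = 5, v = 4, compute slack b - a·x for each constraint:
  C1: 5 − 5 = 0  (binding)
  C2: 12 − 4 = 8  (slack)
  C3: 21 − 21 = 0  (binding)

Optimal: u = 5, v = 4
Binding: C1, C3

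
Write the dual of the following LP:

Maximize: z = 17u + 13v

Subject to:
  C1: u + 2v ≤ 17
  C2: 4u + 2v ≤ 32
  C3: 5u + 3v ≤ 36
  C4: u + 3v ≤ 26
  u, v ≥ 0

Primal max cᵀx s.t. Ax ≤ b, x ≥ 0  →  Dual min bᵀy s.t. Aᵀy ≥ c, y ≥ 0.

Minimize: z = 17y1 + 32y2 + 36y3 + 26y4

Subject to:
  y1 + 4y2 + 5y3 + y4 ≥ 17
  2y1 + 2y2 + 3y3 + 3y4 ≥ 13
  y1, y2, y3, y4 ≥ 0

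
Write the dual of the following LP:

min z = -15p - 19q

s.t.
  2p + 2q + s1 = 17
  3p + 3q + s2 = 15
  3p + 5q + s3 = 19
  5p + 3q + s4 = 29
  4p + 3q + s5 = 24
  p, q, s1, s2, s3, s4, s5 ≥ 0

Primal min cᵀx s.t. Ax ≤ b, x ≥ 0  →  Dual max −bᵀy s.t. Aᵀy ≥ −c, y ≥ 0.

Maximize: z = -17y1 - 15y2 - 19y3 - 29y4 - 24y5

Subject to:
  2y1 + 3y2 + 3y3 + 5y4 + 4y5 ≥ 15
  2y1 + 3y2 + 5y3 + 3y4 + 3y5 ≥ 19
  y1, y2, y3, y4, y5 ≥ 0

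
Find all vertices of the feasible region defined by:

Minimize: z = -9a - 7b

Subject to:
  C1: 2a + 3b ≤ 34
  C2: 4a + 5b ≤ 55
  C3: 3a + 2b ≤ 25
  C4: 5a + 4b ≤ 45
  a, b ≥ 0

(0, 0), (8.333, 0), (5, 5), (0.5556, 10.56), (0, 11)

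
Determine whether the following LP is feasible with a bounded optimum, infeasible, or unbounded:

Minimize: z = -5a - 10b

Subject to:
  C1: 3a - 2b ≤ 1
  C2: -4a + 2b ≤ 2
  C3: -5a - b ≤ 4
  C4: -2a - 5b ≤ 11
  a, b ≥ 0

Unbounded (objective can decrease without bound)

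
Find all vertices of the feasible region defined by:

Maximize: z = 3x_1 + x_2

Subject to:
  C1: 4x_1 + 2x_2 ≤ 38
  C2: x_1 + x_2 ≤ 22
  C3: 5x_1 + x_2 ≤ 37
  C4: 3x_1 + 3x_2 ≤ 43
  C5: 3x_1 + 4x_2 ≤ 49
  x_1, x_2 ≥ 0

(0, 0), (7.4, 0), (6, 7), (5.4, 8.2), (0, 12.25)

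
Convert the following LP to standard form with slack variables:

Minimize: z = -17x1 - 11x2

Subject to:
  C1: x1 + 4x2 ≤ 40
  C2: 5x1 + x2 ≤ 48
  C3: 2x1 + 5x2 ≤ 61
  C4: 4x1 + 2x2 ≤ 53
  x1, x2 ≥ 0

min z = -17x1 - 11x2

s.t.
  x1 + 4x2 + s1 = 40
  5x1 + x2 + s2 = 48
  2x1 + 5x2 + s3 = 61
  4x1 + 2x2 + s4 = 53
  x1, x2, s1, s2, s3, s4 ≥ 0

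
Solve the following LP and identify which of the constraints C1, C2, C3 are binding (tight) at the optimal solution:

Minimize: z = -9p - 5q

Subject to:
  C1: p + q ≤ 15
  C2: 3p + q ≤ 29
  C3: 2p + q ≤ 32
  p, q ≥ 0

At p = 7, q = 8, compute slack b - a·x for each constraint:
  C1: 15 − 15 = 0  (binding)
  C2: 29 − 29 = 0  (binding)
  C3: 32 − 22 = 10  (slack)

Optimal: p = 7, q = 8
Binding: C1, C2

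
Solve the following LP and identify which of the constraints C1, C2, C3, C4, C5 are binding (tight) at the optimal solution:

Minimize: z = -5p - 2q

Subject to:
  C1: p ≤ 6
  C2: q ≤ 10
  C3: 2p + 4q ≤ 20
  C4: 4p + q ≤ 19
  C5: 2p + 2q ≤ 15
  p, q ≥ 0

At p = 4, q = 3, compute slack b - a·x for each constraint:
  C1: 6 − 4 = 2  (slack)
  C2: 10 − 3 = 7  (slack)
  C3: 20 − 20 = 0  (binding)
  C4: 19 − 19 = 0  (binding)
  C5: 15 − 14 = 1  (slack)

Optimal: p = 4, q = 3
Binding: C3, C4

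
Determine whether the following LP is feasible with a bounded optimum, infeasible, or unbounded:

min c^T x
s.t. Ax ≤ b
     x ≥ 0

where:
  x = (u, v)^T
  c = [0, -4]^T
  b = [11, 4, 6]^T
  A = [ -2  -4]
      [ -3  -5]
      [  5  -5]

Unbounded (objective can decrease without bound)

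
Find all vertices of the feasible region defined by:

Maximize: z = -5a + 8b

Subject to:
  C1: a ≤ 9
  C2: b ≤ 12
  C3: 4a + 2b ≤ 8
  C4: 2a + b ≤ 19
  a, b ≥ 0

(0, 0), (2, 0), (0, 4)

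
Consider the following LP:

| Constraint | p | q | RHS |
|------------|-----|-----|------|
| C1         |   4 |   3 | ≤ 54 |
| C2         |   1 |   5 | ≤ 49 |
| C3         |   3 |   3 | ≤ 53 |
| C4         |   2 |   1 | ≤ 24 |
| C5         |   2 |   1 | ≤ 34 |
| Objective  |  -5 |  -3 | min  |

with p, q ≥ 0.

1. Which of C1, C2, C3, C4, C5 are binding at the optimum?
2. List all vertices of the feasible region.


1. C1, C4
2. (0, 0), (12, 0), (9, 6), (7.235, 8.353), (0, 9.8)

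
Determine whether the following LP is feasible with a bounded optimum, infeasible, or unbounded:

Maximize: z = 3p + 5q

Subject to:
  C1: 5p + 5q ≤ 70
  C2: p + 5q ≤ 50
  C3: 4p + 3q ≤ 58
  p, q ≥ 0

Feasible with a bounded optimal solution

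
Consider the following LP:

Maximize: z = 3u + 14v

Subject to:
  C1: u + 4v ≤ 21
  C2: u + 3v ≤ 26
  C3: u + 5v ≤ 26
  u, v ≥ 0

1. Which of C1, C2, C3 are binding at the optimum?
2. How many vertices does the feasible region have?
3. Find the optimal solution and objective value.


1. C1, C3
2. 4
3. u = 1, v = 5, z = 73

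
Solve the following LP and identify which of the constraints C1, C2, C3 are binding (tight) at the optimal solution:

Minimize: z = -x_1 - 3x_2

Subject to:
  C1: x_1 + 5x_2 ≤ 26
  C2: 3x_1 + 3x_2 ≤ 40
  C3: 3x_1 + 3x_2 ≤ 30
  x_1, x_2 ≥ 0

At x_1 = 6, x_2 = 4, compute slack b - a·x for each constraint:
  C1: 26 − 26 = 0  (binding)
  C2: 40 − 30 = 10  (slack)
  C3: 30 − 30 = 0  (binding)

Optimal: x_1 = 6, x_2 = 4
Binding: C1, C3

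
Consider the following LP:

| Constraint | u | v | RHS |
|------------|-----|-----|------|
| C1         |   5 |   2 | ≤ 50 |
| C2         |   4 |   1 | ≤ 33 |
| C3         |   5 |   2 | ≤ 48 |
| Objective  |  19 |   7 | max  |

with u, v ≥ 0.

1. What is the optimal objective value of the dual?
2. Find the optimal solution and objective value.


1. 177
2. u = 6, v = 9, z = 177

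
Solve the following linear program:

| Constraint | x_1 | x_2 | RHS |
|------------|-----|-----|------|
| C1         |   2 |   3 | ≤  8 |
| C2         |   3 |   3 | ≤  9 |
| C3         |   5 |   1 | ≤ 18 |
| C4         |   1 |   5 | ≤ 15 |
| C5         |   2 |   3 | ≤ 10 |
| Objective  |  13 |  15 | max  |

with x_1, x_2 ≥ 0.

Evaluate the objective at each vertex of the feasible region:
  z(0, 0) = 0
  z(3, 0) = 39
  z(1, 2) = 43  ←
  z(0, 2.667) = 40
The maximum is at x_1 = 1, x_2 = 2.

x_1 = 1, x_2 = 2, z = 43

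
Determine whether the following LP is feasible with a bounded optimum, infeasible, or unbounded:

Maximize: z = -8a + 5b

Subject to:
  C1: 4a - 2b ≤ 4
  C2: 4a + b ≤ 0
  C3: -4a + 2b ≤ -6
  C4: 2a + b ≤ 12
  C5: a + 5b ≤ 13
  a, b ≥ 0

Infeasible (no feasible solution exists)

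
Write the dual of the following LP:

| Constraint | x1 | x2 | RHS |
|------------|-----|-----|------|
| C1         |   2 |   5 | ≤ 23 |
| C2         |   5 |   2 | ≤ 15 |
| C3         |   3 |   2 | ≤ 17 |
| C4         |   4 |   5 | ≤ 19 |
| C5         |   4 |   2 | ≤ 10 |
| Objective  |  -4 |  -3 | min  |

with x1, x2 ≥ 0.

Primal min cᵀx s.t. Ax ≤ b, x ≥ 0  →  Dual max −bᵀy s.t. Aᵀy ≥ −c, y ≥ 0.

Maximize: z = -23y1 - 15y2 - 17y3 - 19y4 - 10y5

Subject to:
  2y1 + 5y2 + 3y3 + 4y4 + 4y5 ≥ 4
  5y1 + 2y2 + 2y3 + 5y4 + 2y5 ≥ 3
  y1, y2, y3, y4, y5 ≥ 0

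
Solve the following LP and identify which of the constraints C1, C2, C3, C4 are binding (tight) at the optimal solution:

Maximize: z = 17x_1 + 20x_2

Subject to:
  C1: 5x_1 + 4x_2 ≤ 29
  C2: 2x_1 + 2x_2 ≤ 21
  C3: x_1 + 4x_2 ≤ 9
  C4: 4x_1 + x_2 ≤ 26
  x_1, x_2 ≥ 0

At x_1 = 5, x_2 = 1, compute slack b - a·x for each constraint:
  C1: 29 − 29 = 0  (binding)
  C2: 21 − 12 = 9  (slack)
  C3: 9 − 9 = 0  (binding)
  C4: 26 − 21 = 5  (slack)

Optimal: x_1 = 5, x_2 = 1
Binding: C1, C3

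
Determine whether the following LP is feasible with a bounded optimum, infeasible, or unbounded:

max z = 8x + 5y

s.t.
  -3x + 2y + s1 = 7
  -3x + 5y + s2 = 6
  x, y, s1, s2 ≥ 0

Unbounded (objective can increase without bound)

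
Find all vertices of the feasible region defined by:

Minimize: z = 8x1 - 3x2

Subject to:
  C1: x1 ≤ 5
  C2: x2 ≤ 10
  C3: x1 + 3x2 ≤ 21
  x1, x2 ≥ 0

(0, 0), (5, 0), (5, 5.333), (0, 7)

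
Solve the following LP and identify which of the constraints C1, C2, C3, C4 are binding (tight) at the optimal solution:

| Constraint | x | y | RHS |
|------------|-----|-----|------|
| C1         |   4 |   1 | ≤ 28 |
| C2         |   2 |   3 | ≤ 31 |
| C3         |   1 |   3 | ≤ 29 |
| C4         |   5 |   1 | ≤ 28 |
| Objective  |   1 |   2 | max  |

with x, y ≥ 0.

At x = 2, y = 9, compute slack b - a·x for each constraint:
  C1: 28 − 17 = 11  (slack)
  C2: 31 − 31 = 0  (binding)
  C3: 29 − 29 = 0  (binding)
  C4: 28 − 19 = 9  (slack)

Optimal: x = 2, y = 9
Binding: C2, C3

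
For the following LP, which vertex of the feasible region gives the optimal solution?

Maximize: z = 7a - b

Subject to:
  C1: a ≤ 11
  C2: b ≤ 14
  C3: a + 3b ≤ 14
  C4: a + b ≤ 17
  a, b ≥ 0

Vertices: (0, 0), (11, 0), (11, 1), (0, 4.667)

Evaluate the objective at each vertex of the feasible region:
  z(0, 0) = 0
  z(11, 0) = 77  ←
  z(11, 1) = 76
  z(0, 4.667) = -4.667
The maximum is at a = 11, b = 0.

(11, 0)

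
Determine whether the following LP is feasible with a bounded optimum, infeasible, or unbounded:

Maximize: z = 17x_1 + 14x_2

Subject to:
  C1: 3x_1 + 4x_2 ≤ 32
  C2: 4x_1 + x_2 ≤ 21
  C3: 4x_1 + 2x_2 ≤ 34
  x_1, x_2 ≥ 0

Feasible with a bounded optimal solution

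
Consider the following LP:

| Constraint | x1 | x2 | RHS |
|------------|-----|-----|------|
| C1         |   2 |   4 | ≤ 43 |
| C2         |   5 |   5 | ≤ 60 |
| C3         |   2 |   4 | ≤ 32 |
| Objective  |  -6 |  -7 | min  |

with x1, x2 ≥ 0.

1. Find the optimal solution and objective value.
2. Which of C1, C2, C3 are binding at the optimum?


1. x1 = 8, x2 = 4, z = -76
2. C2, C3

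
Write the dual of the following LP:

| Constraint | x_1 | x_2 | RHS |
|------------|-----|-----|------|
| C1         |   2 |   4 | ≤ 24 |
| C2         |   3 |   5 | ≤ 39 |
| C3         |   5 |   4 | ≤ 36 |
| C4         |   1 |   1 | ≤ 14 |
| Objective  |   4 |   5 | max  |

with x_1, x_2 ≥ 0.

Primal max cᵀx s.t. Ax ≤ b, x ≥ 0  →  Dual min bᵀy s.t. Aᵀy ≥ c, y ≥ 0.

Minimize: z = 24y1 + 39y2 + 36y3 + 14y4

Subject to:
  2y1 + 3y2 + 5y3 + y4 ≥ 4
  4y1 + 5y2 + 4y3 + y4 ≥ 5
  y1, y2, y3, y4 ≥ 0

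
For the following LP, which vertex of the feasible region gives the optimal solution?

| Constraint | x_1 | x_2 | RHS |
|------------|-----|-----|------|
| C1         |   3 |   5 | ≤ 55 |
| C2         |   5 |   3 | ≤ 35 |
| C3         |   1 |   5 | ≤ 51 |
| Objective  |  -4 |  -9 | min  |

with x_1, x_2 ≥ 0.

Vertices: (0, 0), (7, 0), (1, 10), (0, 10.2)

Evaluate the objective at each vertex of the feasible region:
  z(0, 0) = 0
  z(7, 0) = -28
  z(1, 10) = -94  ←
  z(0, 10.2) = -91.8
The minimum is at x_1 = 1, x_2 = 10.

(1, 10)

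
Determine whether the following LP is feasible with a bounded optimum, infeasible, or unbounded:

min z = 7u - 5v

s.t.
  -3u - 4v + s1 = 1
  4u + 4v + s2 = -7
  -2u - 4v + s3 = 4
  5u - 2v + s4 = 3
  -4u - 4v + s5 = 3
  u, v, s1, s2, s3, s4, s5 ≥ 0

Infeasible (no feasible solution exists)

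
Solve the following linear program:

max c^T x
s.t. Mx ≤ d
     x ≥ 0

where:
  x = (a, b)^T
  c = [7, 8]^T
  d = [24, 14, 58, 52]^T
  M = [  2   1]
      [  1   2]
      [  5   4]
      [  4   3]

Evaluate the objective at each vertex of the feasible region:
  z(0, 0) = 0
  z(11.6, 0) = 81.2
  z(10, 2) = 86  ←
  z(0, 7) = 56
The maximum is at a = 10, b = 2.

a = 10, b = 2, z = 86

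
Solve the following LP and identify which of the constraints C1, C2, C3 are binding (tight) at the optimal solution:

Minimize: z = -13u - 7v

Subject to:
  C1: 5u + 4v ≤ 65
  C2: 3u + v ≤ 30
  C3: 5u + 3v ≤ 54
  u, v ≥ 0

At u = 9, v = 3, compute slack b - a·x for each constraint:
  C1: 65 − 57 = 8  (slack)
  C2: 30 − 30 = 0  (binding)
  C3: 54 − 54 = 0  (binding)

Optimal: u = 9, v = 3
Binding: C2, C3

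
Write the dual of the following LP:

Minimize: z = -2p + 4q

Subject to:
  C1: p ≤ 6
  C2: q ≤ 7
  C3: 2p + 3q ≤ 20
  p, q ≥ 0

Primal min cᵀx s.t. Ax ≤ b, x ≥ 0  →  Dual max −bᵀy s.t. Aᵀy ≥ −c, y ≥ 0.

Maximize: z = -6y1 - 7y2 - 20y3

Subject to:
  y1 + 2y3 ≥ 2
  y2 + 3y3 ≥ -4
  y1, y2, y3 ≥ 0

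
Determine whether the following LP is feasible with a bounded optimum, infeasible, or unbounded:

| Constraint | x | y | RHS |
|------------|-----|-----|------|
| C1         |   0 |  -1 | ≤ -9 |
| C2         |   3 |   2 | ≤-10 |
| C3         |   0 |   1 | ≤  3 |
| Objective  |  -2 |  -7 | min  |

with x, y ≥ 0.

Infeasible (no feasible solution exists)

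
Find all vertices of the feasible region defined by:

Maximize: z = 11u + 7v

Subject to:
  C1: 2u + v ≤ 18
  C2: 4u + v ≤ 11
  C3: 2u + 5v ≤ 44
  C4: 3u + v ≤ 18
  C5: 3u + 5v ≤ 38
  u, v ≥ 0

(0, 0), (2.75, 0), (1, 7), (0, 7.6)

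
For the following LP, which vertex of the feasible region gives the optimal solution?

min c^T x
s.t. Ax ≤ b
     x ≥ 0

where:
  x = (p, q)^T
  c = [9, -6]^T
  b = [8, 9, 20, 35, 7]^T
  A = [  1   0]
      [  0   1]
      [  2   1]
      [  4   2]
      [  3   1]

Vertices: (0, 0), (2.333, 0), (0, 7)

Evaluate the objective at each vertex of the feasible region:
  z(0, 0) = 0
  z(2.333, 0) = 21
  z(0, 7) = -42  ←
The minimum is at p = 0, q = 7.

(0, 7)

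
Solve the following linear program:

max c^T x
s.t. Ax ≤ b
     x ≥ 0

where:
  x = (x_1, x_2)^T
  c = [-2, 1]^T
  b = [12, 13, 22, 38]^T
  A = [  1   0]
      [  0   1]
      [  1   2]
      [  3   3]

Evaluate the objective at each vertex of the feasible region:
  z(0, 0) = 0
  z(12, 0) = -24
  z(12, 0.6667) = -23.33
  z(3.333, 9.333) = 2.667
  z(0, 11) = 11  ←
The maximum is at x_1 = 0, x_2 = 11.

x_1 = 0, x_2 = 11, z = 11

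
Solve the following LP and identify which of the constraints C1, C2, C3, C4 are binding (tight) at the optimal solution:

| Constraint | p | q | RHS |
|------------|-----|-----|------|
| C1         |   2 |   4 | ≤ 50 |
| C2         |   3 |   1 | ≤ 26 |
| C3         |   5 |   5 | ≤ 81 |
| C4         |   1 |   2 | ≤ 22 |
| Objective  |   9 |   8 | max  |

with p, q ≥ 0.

At p = 6, q = 8, compute slack b - a·x for each constraint:
  C1: 50 − 44 = 6  (slack)
  C2: 26 − 26 = 0  (binding)
  C3: 81 − 70 = 11  (slack)
  C4: 22 − 22 = 0  (binding)

Optimal: p = 6, q = 8
Binding: C2, C4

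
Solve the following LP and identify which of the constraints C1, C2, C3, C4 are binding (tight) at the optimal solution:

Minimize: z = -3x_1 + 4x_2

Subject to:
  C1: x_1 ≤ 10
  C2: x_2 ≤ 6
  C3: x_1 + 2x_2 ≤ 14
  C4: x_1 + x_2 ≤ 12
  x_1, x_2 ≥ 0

At x_1 = 10, x_2 = 0, compute slack b - a·x for each constraint:
  C1: 10 − 10 = 0  (binding)
  C2: 6 − 0 = 6  (slack)
  C3: 14 − 10 = 4  (slack)
  C4: 12 − 10 = 2  (slack)

Optimal: x_1 = 10, x_2 = 0
Binding: C1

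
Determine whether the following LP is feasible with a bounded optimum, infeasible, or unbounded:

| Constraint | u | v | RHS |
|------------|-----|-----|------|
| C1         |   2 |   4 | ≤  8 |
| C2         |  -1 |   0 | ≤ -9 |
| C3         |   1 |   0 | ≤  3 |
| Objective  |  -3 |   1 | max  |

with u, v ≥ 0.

Infeasible (no feasible solution exists)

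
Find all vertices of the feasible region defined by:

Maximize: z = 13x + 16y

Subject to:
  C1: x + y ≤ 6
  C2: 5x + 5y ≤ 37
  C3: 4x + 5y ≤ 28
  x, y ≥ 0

(0, 0), (6, 0), (2, 4), (0, 5.6)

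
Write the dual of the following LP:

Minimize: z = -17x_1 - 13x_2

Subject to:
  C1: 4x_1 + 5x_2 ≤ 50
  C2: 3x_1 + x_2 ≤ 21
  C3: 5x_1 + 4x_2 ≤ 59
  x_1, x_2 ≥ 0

Primal min cᵀx s.t. Ax ≤ b, x ≥ 0  →  Dual max −bᵀy s.t. Aᵀy ≥ −c, y ≥ 0.

Maximize: z = -50y1 - 21y2 - 59y3

Subject to:
  4y1 + 3y2 + 5y3 ≥ 17
  5y1 + y2 + 4y3 ≥ 13
  y1, y2, y3 ≥ 0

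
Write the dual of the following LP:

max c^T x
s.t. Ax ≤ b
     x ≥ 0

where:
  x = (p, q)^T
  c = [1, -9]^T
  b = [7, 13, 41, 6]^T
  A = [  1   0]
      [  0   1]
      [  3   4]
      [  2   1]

Primal max cᵀx s.t. Ax ≤ b, x ≥ 0  →  Dual min bᵀy s.t. Aᵀy ≥ c, y ≥ 0.

Minimize: z = 7y1 + 13y2 + 41y3 + 6y4

Subject to:
  y1 + 3y3 + 2y4 ≥ 1
  y2 + 4y3 + y4 ≥ -9
  y1, y2, y3, y4 ≥ 0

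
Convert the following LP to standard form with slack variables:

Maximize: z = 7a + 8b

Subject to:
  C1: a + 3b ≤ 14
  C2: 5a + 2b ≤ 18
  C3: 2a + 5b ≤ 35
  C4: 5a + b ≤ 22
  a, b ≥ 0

max z = 7a + 8b

s.t.
  a + 3b + s1 = 14
  5a + 2b + s2 = 18
  2a + 5b + s3 = 35
  5a + b + s4 = 22
  a, b, s1, s2, s3, s4 ≥ 0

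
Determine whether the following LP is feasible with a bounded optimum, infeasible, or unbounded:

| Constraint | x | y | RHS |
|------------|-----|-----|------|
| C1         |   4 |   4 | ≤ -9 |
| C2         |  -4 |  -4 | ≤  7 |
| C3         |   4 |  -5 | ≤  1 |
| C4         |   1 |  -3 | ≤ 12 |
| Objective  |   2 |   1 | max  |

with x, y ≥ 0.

Infeasible (no feasible solution exists)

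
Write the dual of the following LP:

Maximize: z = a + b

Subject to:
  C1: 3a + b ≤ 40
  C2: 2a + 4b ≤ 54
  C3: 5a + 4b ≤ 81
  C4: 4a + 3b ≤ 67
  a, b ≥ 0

Primal max cᵀx s.t. Ax ≤ b, x ≥ 0  →  Dual min bᵀy s.t. Aᵀy ≥ c, y ≥ 0.

Minimize: z = 40y1 + 54y2 + 81y3 + 67y4

Subject to:
  3y1 + 2y2 + 5y3 + 4y4 ≥ 1
  y1 + 4y2 + 4y3 + 3y4 ≥ 1
  y1, y2, y3, y4 ≥ 0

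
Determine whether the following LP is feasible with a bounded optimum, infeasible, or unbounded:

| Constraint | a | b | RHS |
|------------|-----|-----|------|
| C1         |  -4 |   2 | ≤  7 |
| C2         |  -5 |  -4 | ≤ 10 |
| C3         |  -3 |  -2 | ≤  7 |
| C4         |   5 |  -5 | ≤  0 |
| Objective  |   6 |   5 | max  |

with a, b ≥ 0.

Unbounded (objective can increase without bound)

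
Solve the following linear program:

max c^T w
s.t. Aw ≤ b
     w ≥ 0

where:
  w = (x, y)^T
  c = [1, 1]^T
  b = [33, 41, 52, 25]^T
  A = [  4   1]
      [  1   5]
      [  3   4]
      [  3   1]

Evaluate the objective at each vertex of the feasible region:
  z(0, 0) = 0
  z(8.25, 0) = 8.25
  z(8, 1) = 9
  z(6, 7) = 13  ←
  z(0, 8.2) = 8.2
The maximum is at x = 6, y = 7.

x = 6, y = 7, z = 13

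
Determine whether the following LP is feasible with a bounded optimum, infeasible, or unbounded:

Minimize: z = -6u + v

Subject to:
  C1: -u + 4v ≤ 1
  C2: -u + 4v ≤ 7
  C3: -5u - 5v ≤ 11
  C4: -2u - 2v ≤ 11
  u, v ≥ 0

Unbounded (objective can decrease without bound)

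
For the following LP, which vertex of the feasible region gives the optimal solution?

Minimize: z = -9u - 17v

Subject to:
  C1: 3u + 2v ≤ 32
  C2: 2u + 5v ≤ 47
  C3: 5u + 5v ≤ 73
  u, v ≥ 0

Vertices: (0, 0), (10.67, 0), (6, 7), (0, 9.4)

Evaluate the objective at each vertex of the feasible region:
  z(0, 0) = 0
  z(10.67, 0) = -96
  z(6, 7) = -173  ←
  z(0, 9.4) = -159.8
The minimum is at u = 6, v = 7.

(6, 7)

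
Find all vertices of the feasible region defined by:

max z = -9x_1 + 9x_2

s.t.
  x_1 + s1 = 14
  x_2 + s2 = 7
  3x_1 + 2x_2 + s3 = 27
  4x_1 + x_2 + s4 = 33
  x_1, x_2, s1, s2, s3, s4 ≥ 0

(0, 0), (8.25, 0), (7.8, 1.8), (4.333, 7), (0, 7)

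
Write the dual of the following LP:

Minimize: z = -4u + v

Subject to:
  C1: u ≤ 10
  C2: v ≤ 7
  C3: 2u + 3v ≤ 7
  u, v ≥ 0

Primal min cᵀx s.t. Ax ≤ b, x ≥ 0  →  Dual max −bᵀy s.t. Aᵀy ≥ −c, y ≥ 0.

Maximize: z = -10y1 - 7y2 - 7y3

Subject to:
  y1 + 2y3 ≥ 4
  y2 + 3y3 ≥ -1
  y1, y2, y3 ≥ 0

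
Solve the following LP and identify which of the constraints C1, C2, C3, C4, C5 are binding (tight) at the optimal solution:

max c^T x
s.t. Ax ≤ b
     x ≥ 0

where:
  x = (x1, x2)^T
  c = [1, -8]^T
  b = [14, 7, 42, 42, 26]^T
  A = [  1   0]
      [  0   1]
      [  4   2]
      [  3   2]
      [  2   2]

At x1 = 10.5, x2 = 0, compute slack b - a·x for each constraint:
  C1: 14 − 10.5 = 3.5  (slack)
  C2: 7 − 0 = 7  (slack)
  C3: 42 − 42 = 0  (binding)
  C4: 42 − 31.5 = 10.5  (slack)
  C5: 26 − 21 = 5  (slack)

Optimal: x1 = 10.5, x2 = 0
Binding: C3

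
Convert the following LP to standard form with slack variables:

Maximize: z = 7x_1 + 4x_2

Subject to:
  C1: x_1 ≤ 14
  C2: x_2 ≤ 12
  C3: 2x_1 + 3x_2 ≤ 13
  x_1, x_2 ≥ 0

max z = 7x_1 + 4x_2

s.t.
  x_1 + s1 = 14
  x_2 + s2 = 12
  2x_1 + 3x_2 + s3 = 13
  x_1, x_2, s1, s2, s3 ≥ 0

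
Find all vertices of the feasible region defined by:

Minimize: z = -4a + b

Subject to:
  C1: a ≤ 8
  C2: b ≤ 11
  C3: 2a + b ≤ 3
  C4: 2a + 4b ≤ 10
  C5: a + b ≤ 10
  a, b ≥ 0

(0, 0), (1.5, 0), (0.3333, 2.333), (0, 2.5)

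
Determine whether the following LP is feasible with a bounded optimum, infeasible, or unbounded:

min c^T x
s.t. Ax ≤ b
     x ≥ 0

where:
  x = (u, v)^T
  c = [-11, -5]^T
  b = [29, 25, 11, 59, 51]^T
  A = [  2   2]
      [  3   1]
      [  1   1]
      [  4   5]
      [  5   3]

Feasible with a bounded optimal solution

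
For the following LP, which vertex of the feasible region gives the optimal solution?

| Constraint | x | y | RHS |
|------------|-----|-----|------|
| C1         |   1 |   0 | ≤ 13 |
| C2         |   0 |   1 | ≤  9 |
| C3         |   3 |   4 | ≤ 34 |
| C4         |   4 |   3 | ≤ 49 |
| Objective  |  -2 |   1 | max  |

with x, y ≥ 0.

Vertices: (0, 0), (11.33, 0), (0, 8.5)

Evaluate the objective at each vertex of the feasible region:
  z(0, 0) = 0
  z(11.33, 0) = -22.67
  z(0, 8.5) = 8.5  ←
The maximum is at x = 0, y = 8.5.

(0, 8.5)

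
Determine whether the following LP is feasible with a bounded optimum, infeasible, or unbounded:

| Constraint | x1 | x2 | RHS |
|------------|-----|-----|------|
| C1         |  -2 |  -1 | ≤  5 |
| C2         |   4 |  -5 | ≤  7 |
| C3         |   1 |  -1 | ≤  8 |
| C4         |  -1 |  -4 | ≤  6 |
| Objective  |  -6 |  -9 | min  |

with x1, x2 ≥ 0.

Unbounded (objective can decrease without bound)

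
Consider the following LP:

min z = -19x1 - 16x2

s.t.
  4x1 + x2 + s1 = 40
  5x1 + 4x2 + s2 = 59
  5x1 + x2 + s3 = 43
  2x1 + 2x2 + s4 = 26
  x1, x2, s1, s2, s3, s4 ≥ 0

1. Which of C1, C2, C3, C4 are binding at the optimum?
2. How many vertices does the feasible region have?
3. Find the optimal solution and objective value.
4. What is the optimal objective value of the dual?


1. C2, C4
2. 5
3. x1 = 7, x2 = 6, z = -229
4. -229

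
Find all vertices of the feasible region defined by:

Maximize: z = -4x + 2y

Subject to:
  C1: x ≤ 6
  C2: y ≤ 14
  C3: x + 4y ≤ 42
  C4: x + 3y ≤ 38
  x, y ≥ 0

(0, 0), (6, 0), (6, 9), (0, 10.5)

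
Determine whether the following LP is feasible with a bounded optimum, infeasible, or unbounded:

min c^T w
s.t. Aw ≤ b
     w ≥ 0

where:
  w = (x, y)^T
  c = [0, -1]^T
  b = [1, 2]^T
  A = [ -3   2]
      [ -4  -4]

Unbounded (objective can decrease without bound)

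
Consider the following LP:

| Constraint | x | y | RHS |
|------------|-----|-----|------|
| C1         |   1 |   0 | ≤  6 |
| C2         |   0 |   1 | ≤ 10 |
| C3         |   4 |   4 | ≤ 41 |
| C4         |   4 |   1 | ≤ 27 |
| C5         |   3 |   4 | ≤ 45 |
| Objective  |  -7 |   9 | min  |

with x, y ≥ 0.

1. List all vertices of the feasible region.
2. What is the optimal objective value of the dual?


1. (0, 0), (6, 0), (6, 3), (5.583, 4.667), (0.25, 10), (0, 10)
2. -42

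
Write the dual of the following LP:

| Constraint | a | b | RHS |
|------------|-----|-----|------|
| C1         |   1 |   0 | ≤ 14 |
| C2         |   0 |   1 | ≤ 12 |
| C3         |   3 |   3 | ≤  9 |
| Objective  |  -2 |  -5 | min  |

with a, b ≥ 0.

Primal min cᵀx s.t. Ax ≤ b, x ≥ 0  →  Dual max −bᵀy s.t. Aᵀy ≥ −c, y ≥ 0.

Maximize: z = -14y1 - 12y2 - 9y3

Subject to:
  y1 + 3y3 ≥ 2
  y2 + 3y3 ≥ 5
  y1, y2, y3 ≥ 0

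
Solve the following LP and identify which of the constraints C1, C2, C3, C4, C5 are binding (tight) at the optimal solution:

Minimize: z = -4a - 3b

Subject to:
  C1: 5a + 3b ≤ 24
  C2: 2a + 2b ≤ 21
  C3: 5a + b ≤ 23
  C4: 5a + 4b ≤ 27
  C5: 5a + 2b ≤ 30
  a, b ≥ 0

At a = 3, b = 3, compute slack b - a·x for each constraint:
  C1: 24 − 24 = 0  (binding)
  C2: 21 − 12 = 9  (slack)
  C3: 23 − 18 = 5  (slack)
  C4: 27 − 27 = 0  (binding)
  C5: 30 − 21 = 9  (slack)

Optimal: a = 3, b = 3
Binding: C1, C4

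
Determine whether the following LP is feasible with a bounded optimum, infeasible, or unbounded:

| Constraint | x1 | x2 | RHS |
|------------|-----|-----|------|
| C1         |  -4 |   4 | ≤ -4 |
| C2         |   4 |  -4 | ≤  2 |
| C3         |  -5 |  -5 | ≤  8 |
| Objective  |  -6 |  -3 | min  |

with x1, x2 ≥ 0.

Infeasible (no feasible solution exists)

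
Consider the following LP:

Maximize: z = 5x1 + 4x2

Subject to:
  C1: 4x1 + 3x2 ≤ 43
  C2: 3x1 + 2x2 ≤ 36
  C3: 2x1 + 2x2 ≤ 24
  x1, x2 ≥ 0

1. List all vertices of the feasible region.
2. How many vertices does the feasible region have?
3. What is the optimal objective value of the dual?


1. (0, 0), (10.75, 0), (7, 5), (0, 12)
2. 4
3. 55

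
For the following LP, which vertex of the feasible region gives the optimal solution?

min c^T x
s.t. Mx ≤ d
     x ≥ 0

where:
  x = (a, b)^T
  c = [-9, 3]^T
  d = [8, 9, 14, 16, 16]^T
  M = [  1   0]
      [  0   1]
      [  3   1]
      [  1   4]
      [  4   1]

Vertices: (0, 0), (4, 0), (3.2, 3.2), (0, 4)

Evaluate the objective at each vertex of the feasible region:
  z(0, 0) = 0
  z(4, 0) = -36  ←
  z(3.2, 3.2) = -19.2
  z(0, 4) = 12
The minimum is at a = 4, b = 0.

(4, 0)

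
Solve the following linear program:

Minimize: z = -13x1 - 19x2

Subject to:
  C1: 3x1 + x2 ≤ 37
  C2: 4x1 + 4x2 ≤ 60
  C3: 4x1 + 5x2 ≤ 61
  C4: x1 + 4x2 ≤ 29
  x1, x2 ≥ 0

Evaluate the objective at each vertex of the feasible region:
  z(0, 0) = 0
  z(12.33, 0) = -160.3
  z(11.27, 3.182) = -207
  z(9, 5) = -212  ←
  z(0, 7.25) = -137.8
The minimum is at x1 = 9, x2 = 5.

x1 = 9, x2 = 5, z = -212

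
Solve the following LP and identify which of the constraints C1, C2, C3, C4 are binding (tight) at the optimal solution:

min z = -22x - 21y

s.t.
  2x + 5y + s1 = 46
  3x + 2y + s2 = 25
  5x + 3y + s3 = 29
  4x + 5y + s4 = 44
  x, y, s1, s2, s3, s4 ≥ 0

At x = 1, y = 8, compute slack b - a·x for each constraint:
  C1: 46 − 42 = 4  (slack)
  C2: 25 − 19 = 6  (slack)
  C3: 29 − 29 = 0  (binding)
  C4: 44 − 44 = 0  (binding)

Optimal: x = 1, y = 8
Binding: C3, C4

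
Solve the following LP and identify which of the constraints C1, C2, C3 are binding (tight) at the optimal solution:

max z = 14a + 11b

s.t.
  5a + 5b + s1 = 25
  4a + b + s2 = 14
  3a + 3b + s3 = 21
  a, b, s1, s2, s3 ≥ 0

At a = 3, b = 2, compute slack b - a·x for each constraint:
  C1: 25 − 25 = 0  (binding)
  C2: 14 − 14 = 0  (binding)
  C3: 21 − 15 = 6  (slack)

Optimal: a = 3, b = 2
Binding: C1, C2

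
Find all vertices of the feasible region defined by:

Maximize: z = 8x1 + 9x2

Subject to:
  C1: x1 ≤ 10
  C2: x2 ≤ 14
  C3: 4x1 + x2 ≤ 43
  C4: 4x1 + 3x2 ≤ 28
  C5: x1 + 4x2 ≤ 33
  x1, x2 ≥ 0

(0, 0), (7, 0), (1, 8), (0, 8.25)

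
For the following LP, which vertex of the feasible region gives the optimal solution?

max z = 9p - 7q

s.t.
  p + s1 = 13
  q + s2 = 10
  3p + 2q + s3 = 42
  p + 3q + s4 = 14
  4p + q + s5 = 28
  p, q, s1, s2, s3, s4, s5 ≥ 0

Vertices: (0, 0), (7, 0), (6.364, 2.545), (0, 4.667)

Evaluate the objective at each vertex of the feasible region:
  z(0, 0) = 0
  z(7, 0) = 63  ←
  z(6.364, 2.545) = 39.45
  z(0, 4.667) = -32.67
The maximum is at p = 7, q = 0.

(7, 0)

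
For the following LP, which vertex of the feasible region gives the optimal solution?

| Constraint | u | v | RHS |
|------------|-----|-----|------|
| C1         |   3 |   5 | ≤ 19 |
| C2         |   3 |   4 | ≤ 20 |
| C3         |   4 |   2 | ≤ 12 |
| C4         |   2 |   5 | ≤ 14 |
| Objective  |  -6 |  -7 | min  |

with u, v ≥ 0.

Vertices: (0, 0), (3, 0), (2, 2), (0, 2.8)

Evaluate the objective at each vertex of the feasible region:
  z(0, 0) = 0
  z(3, 0) = -18
  z(2, 2) = -26  ←
  z(0, 2.8) = -19.6
The minimum is at u = 2, v = 2.

(2, 2)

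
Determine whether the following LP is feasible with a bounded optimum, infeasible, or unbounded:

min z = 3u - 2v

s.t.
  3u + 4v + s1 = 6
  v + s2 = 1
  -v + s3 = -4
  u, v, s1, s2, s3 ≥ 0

Infeasible (no feasible solution exists)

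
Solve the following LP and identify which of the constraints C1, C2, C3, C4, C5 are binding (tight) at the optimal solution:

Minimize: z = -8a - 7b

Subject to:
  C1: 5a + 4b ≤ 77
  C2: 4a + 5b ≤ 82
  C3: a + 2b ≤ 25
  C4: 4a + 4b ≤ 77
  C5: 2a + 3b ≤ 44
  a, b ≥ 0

At a = 9, b = 8, compute slack b - a·x for each constraint:
  C1: 77 − 77 = 0  (binding)
  C2: 82 − 76 = 6  (slack)
  C3: 25 − 25 = 0  (binding)
  C4: 77 − 68 = 9  (slack)
  C5: 44 − 42 = 2  (slack)

Optimal: a = 9, b = 8
Binding: C1, C3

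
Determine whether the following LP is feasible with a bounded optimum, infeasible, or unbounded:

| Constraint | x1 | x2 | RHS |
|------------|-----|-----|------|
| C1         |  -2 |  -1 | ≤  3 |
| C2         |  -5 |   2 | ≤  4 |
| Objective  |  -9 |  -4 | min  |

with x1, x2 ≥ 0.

Unbounded (objective can decrease without bound)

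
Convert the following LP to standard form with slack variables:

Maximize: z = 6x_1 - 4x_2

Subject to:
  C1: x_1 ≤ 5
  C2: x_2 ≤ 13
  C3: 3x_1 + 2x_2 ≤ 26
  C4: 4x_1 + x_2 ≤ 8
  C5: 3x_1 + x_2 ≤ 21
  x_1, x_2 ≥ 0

max z = 6x_1 - 4x_2

s.t.
  x_1 + s1 = 5
  x_2 + s2 = 13
  3x_1 + 2x_2 + s3 = 26
  4x_1 + x_2 + s4 = 8
  3x_1 + x_2 + s5 = 21
  x_1, x_2, s1, s2, s3, s4, s5 ≥ 0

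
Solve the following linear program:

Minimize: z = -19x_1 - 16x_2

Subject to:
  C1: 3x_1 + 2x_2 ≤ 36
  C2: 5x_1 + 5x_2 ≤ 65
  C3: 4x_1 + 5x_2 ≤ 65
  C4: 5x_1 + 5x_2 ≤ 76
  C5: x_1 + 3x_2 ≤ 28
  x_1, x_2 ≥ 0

Evaluate the objective at each vertex of the feasible region:
  z(0, 0) = 0
  z(12, 0) = -228
  z(10, 3) = -238  ←
  z(5.5, 7.5) = -224.5
  z(0, 9.333) = -149.3
The minimum is at x_1 = 10, x_2 = 3.

x_1 = 10, x_2 = 3, z = -238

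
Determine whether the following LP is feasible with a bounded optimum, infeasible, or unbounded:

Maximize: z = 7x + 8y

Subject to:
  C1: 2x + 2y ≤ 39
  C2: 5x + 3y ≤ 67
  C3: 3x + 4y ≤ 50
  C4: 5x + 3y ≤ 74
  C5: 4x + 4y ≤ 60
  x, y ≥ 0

Feasible with a bounded optimal solution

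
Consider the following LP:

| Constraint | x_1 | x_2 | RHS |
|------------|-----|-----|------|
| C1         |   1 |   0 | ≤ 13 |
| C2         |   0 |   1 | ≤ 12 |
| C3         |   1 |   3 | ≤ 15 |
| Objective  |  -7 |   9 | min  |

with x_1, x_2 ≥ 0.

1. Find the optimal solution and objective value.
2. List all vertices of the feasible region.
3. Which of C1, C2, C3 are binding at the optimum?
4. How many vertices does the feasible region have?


1. x_1 = 13, x_2 = 0, z = -91
2. (0, 0), (13, 0), (13, 0.6667), (0, 5)
3. C1
4. 4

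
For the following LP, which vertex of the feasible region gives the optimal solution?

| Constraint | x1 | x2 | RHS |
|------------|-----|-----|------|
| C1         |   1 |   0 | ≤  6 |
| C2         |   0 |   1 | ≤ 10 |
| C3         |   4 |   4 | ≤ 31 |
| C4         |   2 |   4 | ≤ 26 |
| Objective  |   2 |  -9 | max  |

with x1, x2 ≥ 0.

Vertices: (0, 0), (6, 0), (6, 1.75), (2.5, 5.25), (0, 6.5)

Evaluate the objective at each vertex of the feasible region:
  z(0, 0) = 0
  z(6, 0) = 12  ←
  z(6, 1.75) = -3.75
  z(2.5, 5.25) = -42.25
  z(0, 6.5) = -58.5
The maximum is at x1 = 6, x2 = 0.

(6, 0)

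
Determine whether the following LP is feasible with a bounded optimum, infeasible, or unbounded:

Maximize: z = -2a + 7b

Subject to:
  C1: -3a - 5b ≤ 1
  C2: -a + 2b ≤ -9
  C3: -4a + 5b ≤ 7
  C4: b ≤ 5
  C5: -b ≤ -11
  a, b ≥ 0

Infeasible (no feasible solution exists)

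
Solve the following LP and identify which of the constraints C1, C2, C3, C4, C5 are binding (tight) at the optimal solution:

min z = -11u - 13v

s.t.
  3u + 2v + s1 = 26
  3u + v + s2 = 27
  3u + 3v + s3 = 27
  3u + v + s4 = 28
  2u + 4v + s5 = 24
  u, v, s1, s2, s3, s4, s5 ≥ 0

At u = 6, v = 3, compute slack b - a·x for each constraint:
  C1: 26 − 24 = 2  (slack)
  C2: 27 − 21 = 6  (slack)
  C3: 27 − 27 = 0  (binding)
  C4: 28 − 21 = 7  (slack)
  C5: 24 − 24 = 0  (binding)

Optimal: u = 6, v = 3
Binding: C3, C5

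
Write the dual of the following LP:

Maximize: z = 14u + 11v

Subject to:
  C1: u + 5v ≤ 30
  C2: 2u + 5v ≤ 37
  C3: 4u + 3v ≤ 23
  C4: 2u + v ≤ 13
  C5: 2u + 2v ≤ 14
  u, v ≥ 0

Primal max cᵀx s.t. Ax ≤ b, x ≥ 0  →  Dual min bᵀy s.t. Aᵀy ≥ c, y ≥ 0.

Minimize: z = 30y1 + 37y2 + 23y3 + 13y4 + 14y5

Subject to:
  y1 + 2y2 + 4y3 + 2y4 + 2y5 ≥ 14
  5y1 + 5y2 + 3y3 + y4 + 2y5 ≥ 11
  y1, y2, y3, y4, y5 ≥ 0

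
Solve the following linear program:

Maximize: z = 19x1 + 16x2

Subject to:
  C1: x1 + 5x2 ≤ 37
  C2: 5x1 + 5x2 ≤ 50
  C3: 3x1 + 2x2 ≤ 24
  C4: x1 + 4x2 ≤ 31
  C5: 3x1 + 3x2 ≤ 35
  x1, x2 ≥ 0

Evaluate the objective at each vertex of the feasible region:
  z(0, 0) = 0
  z(8, 0) = 152
  z(4, 6) = 172  ←
  z(3.25, 6.75) = 169.8
  z(0, 7.4) = 118.4
The maximum is at x1 = 4, x2 = 6.

x1 = 4, x2 = 6, z = 172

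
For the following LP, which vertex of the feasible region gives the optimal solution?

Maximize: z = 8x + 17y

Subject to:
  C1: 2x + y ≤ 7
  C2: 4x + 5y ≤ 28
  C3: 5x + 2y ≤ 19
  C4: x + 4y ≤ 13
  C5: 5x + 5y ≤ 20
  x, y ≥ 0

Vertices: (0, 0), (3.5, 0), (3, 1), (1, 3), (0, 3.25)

Evaluate the objective at each vertex of the feasible region:
  z(0, 0) = 0
  z(3.5, 0) = 28
  z(3, 1) = 41
  z(1, 3) = 59  ←
  z(0, 3.25) = 55.25
The maximum is at x = 1, y = 3.

(1, 3)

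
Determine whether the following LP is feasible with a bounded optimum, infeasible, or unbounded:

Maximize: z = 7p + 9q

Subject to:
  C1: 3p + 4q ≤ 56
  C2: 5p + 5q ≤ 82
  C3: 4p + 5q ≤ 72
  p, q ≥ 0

Feasible with a bounded optimal solution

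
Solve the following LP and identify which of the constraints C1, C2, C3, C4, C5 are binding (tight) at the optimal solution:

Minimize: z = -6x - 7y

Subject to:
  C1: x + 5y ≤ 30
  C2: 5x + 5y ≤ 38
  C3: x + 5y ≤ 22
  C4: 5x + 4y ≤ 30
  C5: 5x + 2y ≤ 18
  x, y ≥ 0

At x = 2, y = 4, compute slack b - a·x for each constraint:
  C1: 30 − 22 = 8  (slack)
  C2: 38 − 30 = 8  (slack)
  C3: 22 − 22 = 0  (binding)
  C4: 30 − 26 = 4  (slack)
  C5: 18 − 18 = 0  (binding)

Optimal: x = 2, y = 4
Binding: C3, C5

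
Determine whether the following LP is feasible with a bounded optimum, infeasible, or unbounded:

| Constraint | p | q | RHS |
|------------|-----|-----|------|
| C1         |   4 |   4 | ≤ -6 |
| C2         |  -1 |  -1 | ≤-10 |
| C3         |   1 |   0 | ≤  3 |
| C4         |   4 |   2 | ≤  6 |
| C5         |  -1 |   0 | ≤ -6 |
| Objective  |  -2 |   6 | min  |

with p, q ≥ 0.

Infeasible (no feasible solution exists)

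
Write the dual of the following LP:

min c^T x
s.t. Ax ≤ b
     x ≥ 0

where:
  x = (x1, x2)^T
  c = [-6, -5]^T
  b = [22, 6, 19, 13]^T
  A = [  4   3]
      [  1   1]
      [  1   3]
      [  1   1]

Primal min cᵀx s.t. Ax ≤ b, x ≥ 0  →  Dual max −bᵀy s.t. Aᵀy ≥ −c, y ≥ 0.

Maximize: z = -22y1 - 6y2 - 19y3 - 13y4

Subject to:
  4y1 + y2 + y3 + y4 ≥ 6
  3y1 + y2 + 3y3 + y4 ≥ 5
  y1, y2, y3, y4 ≥ 0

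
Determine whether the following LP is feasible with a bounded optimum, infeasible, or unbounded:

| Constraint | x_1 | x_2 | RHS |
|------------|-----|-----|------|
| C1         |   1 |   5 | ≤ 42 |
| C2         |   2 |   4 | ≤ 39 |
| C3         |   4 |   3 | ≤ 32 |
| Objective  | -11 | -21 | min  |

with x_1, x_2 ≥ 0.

Feasible with a bounded optimal solution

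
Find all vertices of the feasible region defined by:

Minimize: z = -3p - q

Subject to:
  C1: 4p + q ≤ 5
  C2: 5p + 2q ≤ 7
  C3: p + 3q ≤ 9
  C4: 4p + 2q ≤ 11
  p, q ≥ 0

(0, 0), (1.25, 0), (1, 1), (0.2308, 2.923), (0, 3)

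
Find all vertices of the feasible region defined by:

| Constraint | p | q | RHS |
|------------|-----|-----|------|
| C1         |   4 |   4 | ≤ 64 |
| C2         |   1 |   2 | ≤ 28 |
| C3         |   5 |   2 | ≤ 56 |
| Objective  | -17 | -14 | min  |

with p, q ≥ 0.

(0, 0), (11.2, 0), (8, 8), (4, 12), (0, 14)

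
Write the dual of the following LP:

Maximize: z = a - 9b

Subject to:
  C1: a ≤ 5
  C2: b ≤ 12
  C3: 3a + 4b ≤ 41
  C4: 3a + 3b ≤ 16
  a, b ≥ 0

Primal max cᵀx s.t. Ax ≤ b, x ≥ 0  →  Dual min bᵀy s.t. Aᵀy ≥ c, y ≥ 0.

Minimize: z = 5y1 + 12y2 + 41y3 + 16y4

Subject to:
  y1 + 3y3 + 3y4 ≥ 1
  y2 + 4y3 + 3y4 ≥ -9
  y1, y2, y3, y4 ≥ 0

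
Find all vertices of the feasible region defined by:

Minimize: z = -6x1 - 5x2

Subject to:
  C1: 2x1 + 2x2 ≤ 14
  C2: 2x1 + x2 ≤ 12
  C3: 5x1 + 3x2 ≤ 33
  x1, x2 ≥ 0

(0, 0), (6, 0), (5, 2), (0, 7)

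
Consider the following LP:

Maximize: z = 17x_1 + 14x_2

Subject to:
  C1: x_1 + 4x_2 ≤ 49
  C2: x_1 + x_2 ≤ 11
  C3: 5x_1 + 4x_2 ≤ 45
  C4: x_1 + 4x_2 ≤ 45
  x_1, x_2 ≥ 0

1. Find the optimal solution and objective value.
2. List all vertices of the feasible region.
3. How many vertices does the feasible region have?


1. x_1 = 1, x_2 = 10, z = 157
2. (0, 0), (9, 0), (1, 10), (0, 11)
3. 4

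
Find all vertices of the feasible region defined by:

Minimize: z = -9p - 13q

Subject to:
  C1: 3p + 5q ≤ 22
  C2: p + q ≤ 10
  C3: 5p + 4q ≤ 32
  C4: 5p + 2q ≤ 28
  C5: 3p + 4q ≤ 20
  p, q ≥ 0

(0, 0), (5.6, 0), (5.143, 1.143), (4, 2), (0, 4.4)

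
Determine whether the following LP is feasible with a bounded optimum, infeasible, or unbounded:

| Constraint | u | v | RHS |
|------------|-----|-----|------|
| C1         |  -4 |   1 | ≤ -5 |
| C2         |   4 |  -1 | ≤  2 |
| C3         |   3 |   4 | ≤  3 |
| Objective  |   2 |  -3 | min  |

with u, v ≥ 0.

Infeasible (no feasible solution exists)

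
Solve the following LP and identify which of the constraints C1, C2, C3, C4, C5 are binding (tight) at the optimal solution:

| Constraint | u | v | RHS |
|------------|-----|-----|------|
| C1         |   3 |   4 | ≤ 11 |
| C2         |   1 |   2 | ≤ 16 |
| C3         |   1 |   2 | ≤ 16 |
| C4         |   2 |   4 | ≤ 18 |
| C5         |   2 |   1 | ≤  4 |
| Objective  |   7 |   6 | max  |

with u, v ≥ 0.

At u = 1, v = 2, compute slack b - a·x for each constraint:
  C1: 11 − 11 = 0  (binding)
  C2: 16 − 5 = 11  (slack)
  C3: 16 − 5 = 11  (slack)
  C4: 18 − 10 = 8  (slack)
  C5: 4 − 4 = 0  (binding)

Optimal: u = 1, v = 2
Binding: C1, C5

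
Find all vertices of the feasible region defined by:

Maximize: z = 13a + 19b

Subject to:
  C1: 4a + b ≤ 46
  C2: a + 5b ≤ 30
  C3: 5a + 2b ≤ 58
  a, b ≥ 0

(0, 0), (11.5, 0), (11.33, 0.6667), (10, 4), (0, 6)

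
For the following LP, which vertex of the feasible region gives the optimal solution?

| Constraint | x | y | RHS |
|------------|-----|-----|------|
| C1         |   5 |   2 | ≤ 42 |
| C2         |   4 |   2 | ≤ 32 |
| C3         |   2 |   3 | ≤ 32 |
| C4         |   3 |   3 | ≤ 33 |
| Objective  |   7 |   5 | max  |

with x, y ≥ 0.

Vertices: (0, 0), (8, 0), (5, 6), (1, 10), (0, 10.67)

Evaluate the objective at each vertex of the feasible region:
  z(0, 0) = 0
  z(8, 0) = 56
  z(5, 6) = 65  ←
  z(1, 10) = 57
  z(0, 10.67) = 53.33
The maximum is at x = 5, y = 6.

(5, 6)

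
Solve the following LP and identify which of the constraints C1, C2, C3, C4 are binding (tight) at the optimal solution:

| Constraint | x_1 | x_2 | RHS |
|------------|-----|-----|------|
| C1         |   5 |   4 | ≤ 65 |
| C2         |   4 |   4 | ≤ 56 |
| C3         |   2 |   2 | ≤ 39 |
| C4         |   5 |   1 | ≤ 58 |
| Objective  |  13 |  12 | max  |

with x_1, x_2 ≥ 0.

At x_1 = 9, x_2 = 5, compute slack b - a·x for each constraint:
  C1: 65 − 65 = 0  (binding)
  C2: 56 − 56 = 0  (binding)
  C3: 39 − 28 = 11  (slack)
  C4: 58 − 50 = 8  (slack)

Optimal: x_1 = 9, x_2 = 5
Binding: C1, C2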